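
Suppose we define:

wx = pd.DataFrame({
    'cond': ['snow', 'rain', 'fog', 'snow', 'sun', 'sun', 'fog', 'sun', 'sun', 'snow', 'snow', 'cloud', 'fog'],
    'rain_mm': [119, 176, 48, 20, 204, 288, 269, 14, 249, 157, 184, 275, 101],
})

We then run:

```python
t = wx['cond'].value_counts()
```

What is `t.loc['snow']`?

4

value_counts of cond:
cond
snow     4
sun      4
fog      3
rain     1
cloud    1
Name: count, dtype: int64
value at index 'snow' → 4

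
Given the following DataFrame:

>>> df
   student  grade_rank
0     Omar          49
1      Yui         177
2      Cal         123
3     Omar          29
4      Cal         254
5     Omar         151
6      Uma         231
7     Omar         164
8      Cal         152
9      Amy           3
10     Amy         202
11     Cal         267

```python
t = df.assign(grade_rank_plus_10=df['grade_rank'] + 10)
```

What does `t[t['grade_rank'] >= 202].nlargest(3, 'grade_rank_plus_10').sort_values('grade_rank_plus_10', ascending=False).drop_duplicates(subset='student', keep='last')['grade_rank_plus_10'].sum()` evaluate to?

505

add column grade_rank_plus_10 = df['grade_rank'] + 10:
   student  grade_rank  grade_rank_plus_10
0     Omar          49                  59
1      Yui         177                 187
2      Cal         123                 133
3     Omar          29                  39
4      Cal         254                 264
5     Omar         151                 161
6      Uma         231                 241
7     Omar         164                 174
8      Cal         152                 162
9      Amy           3                  13
10     Amy         202                 212
11     Cal         267                 277
filter rows where grade_rank >= 202:
   student  grade_rank  grade_rank_plus_10
4      Cal         254                 264
6      Uma         231                 241
10     Amy         202                 212
11     Cal         267                 277
take 3 rows with largest grade_rank_plus_10:
   student  grade_rank  grade_rank_plus_10
11     Cal         267                 277
4      Cal         254                 264
6      Uma         231                 241
sort by grade_rank_plus_10 descending:
   student  grade_rank  grade_rank_plus_10
11     Cal         267                 277
4      Cal         254                 264
6      Uma         231                 241
drop duplicate student (keep=last):
  student  grade_rank  grade_rank_plus_10
4     Cal         254                 264
6     Uma         231                 241
Hence 505.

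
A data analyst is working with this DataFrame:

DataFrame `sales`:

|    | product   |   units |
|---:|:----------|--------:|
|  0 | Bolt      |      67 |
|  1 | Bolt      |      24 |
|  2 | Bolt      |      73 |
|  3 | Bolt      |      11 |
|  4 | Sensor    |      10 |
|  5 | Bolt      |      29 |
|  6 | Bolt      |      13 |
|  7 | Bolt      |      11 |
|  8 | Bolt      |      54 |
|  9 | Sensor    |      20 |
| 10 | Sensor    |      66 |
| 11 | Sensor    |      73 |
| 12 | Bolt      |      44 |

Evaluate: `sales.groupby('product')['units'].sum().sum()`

495

group by product, sum of units:
product
Bolt      326
Sensor    169
Name: units, dtype: int64
Finally, sum of the resulting series = 495.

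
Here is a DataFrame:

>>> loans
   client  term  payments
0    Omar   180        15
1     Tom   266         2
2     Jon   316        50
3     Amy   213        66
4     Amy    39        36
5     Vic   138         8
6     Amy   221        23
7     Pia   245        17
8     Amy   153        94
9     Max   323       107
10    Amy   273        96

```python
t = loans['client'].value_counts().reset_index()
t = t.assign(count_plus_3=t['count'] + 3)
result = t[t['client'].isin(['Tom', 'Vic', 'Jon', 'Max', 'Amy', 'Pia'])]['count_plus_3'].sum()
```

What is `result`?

value_counts of client:
client
Amy     5
Omar    1
Tom     1
Jon     1
Vic     1
Pia     1
Max     1
Name: count, dtype: int64
reset_index():
  client  count
0    Amy      5
1   Omar      1
2    Tom      1
3    Jon      1
4    Vic      1
5    Pia      1
6    Max      1
add column count_plus_3 = t['count'] + 3:
  client  count  count_plus_3
0    Amy      5             8
1   Omar      1             4
2    Tom      1             4
3    Jon      1             4
4    Vic      1             4
5    Pia      1             4
6    Max      1             4
filter rows where client in ['Tom', 'Vic', 'Jon', 'Max', 'Amy', 'Pia']:
  client  count  count_plus_3
0    Amy      5             8
2    Tom      1             4
3    Jon      1             4
4    Vic      1             4
5    Pia      1             4
6    Max      1             4
Reading off the sum of column 'count_plus_3', we get 28.

28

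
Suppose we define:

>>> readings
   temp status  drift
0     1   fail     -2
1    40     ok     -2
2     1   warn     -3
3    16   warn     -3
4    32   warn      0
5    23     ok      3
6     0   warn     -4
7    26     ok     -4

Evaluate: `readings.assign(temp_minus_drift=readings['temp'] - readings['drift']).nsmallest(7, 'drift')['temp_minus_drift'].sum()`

134

add column temp_minus_drift = readings['temp'] - readings['drift']:
   temp status  drift  temp_minus_drift
0     1   fail     -2                 3
1    40     ok     -2                42
2     1   warn     -3                 4
3    16   warn     -3                19
4    32   warn      0                32
5    23     ok      3                20
6     0   warn     -4                 4
7    26     ok     -4                30
take 7 rows with smallest drift:
   temp status  drift  temp_minus_drift
6     0   warn     -4                 4
7    26     ok     -4                30
2     1   warn     -3                 4
3    16   warn     -3                19
0     1   fail     -2                 3
1    40     ok     -2                42
4    32   warn      0                32
Taking the sum of column 'temp_minus_drift' gives 134.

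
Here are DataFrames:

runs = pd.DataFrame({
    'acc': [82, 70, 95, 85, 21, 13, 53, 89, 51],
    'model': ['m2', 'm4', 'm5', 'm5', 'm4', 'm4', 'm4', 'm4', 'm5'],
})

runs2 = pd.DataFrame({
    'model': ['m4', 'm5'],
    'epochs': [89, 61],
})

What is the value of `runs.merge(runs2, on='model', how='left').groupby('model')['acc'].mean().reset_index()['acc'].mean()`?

merge on 'model' (how='left') → 9 rows:
   acc model  epochs
0   82    m2     NaN
1   70    m4    89.0
2   95    m5    61.0
3   85    m5    61.0
4   21    m4    89.0
5   13    m4    89.0
6   53    m4    89.0
7   89    m4    89.0
8   51    m5    61.0
group by model, mean of acc:
model
m2    82.0
m4    49.2
m5    77.0
Name: acc, dtype: float64
reset_index():
  model   acc
0    m2  82.0
1    m4  49.2
2    m5  77.0

69.4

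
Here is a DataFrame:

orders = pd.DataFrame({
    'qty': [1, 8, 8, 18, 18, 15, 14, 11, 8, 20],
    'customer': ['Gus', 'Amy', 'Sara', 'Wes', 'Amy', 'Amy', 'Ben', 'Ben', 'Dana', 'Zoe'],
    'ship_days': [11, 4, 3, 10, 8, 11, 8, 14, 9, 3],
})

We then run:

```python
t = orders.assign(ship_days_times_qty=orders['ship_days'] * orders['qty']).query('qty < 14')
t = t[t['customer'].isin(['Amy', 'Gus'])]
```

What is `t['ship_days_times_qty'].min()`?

11

add column ship_days_times_qty = orders['ship_days'] * orders['qty']:
   qty customer  ship_days  ship_days_times_qty
0    1      Gus         11                   11
1    8      Amy          4                   32
2    8     Sara          3                   24
3   18      Wes         10                  180
4   18      Amy          8                  144
5   15      Amy         11                  165
6   14      Ben          8                  112
7   11      Ben         14                  154
8    8     Dana          9                   72
9   20      Zoe          3                   60
filter rows where qty < 14:
   qty customer  ship_days  ship_days_times_qty
0    1      Gus         11                   11
1    8      Amy          4                   32
2    8     Sara          3                   24
7   11      Ben         14                  154
8    8     Dana          9                   72
filter rows where customer in ['Amy', 'Gus']:
   qty customer  ship_days  ship_days_times_qty
0    1      Gus         11                   11
1    8      Amy          4                   32
The min of column 'ship_days_times_qty' is 11.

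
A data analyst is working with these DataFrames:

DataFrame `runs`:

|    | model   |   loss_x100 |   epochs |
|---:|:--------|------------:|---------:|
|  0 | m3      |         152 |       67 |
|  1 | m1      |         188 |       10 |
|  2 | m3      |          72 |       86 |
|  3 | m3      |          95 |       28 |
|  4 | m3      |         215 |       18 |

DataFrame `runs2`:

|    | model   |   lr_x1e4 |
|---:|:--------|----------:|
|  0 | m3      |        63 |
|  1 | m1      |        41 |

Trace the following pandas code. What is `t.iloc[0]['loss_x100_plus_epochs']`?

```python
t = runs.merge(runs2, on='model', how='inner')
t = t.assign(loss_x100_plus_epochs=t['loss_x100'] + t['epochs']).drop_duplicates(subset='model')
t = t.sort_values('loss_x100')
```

219

merge on 'model' (how='inner') → 5 rows:
  model  loss_x100  epochs  lr_x1e4
0    m3        152      67       63
1    m1        188      10       41
2    m3         72      86       63
3    m3         95      28       63
4    m3        215      18       63
add column loss_x100_plus_epochs = t['loss_x100'] + t['epochs']:
  model  loss_x100  epochs  lr_x1e4  loss_x100_plus_epochs
0    m3        152      67       63                    219
1    m1        188      10       41                    198
2    m3         72      86       63                    158
3    m3         95      28       63                    123
4    m3        215      18       63                    233
drop duplicate model (keep=first):
  model  loss_x100  epochs  lr_x1e4  loss_x100_plus_epochs
0    m3        152      67       63                    219
1    m1        188      10       41                    198
sort by loss_x100:
  model  loss_x100  epochs  lr_x1e4  loss_x100_plus_epochs
0    m3        152      67       63                    219
1    m1        188      10       41                    198
value at position 0, column 'loss_x100_plus_epochs' → 219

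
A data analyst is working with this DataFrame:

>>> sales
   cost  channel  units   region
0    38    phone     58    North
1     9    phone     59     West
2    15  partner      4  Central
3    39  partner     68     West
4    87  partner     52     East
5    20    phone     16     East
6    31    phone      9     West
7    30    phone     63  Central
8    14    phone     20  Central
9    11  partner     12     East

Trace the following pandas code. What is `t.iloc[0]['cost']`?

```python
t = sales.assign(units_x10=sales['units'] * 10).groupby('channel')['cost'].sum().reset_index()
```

add column units_x10 = sales['units'] * 10:
   cost  channel  units   region  units_x10
0    38    phone     58    North        580
1     9    phone     59     West        590
2    15  partner      4  Central         40
3    39  partner     68     West        680
4    87  partner     52     East        520
5    20    phone     16     East        160
6    31    phone      9     West         90
7    30    phone     63  Central        630
8    14    phone     20  Central        200
9    11  partner     12     East        120
group by channel, sum of cost:
channel
partner    152
phone      142
Name: cost, dtype: int64
reset_index():
   channel  cost
0  partner   152
1    phone   142

152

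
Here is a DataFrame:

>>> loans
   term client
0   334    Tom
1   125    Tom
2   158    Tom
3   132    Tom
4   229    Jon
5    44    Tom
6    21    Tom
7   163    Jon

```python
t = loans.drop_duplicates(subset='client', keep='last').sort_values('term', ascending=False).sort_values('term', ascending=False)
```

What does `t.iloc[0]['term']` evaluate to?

drop duplicate client (keep=last):
   term client
6    21    Tom
7   163    Jon
sort by term descending:
   term client
7   163    Jon
6    21    Tom
sort by term descending:
   term client
7   163    Jon
6    21    Tom
Then the value at position 0, column 'term': 163

163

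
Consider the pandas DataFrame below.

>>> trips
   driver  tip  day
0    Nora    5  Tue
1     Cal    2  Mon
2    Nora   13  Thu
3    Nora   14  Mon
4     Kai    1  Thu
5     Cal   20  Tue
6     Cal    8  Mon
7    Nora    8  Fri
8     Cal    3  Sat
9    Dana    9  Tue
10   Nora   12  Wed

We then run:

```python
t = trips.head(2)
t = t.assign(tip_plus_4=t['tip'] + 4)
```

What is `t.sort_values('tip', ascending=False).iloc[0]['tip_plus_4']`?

take first 2 rows:
  driver  tip  day
0   Nora    5  Tue
1    Cal    2  Mon
add column tip_plus_4 = t['tip'] + 4:
  driver  tip  day  tip_plus_4
0   Nora    5  Tue           9
1    Cal    2  Mon           6
sort by tip descending:
  driver  tip  day  tip_plus_4
0   Nora    5  Tue           9
1    Cal    2  Mon           6

9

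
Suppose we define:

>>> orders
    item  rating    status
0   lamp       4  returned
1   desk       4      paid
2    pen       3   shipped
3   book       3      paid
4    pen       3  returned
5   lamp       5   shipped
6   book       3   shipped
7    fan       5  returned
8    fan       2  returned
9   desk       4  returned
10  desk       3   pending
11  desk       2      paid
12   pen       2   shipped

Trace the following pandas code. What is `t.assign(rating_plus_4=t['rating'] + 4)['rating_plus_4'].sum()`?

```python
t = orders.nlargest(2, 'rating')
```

take 2 rows with largest rating:
   item  rating    status
5  lamp       5   shipped
7   fan       5  returned
add column rating_plus_4 = t['rating'] + 4:
   item  rating    status  rating_plus_4
5  lamp       5   shipped              9
7   fan       5  returned              9

18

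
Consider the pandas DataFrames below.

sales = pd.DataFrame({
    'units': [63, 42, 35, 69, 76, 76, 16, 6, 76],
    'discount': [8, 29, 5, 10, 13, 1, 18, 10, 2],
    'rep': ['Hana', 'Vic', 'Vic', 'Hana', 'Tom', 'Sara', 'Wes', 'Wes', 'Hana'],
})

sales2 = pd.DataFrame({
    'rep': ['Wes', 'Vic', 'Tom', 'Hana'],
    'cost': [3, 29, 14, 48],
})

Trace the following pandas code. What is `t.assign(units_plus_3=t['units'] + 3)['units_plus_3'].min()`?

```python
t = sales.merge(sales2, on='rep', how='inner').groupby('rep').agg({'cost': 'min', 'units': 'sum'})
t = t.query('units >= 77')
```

80

merge on 'rep' (how='inner') → 8 rows:
   units  discount   rep  cost
0     63         8  Hana    48
1     42        29   Vic    29
2     35         5   Vic    29
3     69        10  Hana    48
4     76        13   Tom    14
5     16        18   Wes     3
6      6        10   Wes     3
7     76         2  Hana    48
group by rep: min(cost), sum(units):
      cost  units
rep              
Hana    48    208
Tom     14     76
Vic     29     77
Wes      3     22
filter rows where units >= 77:
      cost  units
rep              
Hana    48    208
Vic     29     77
add column units_plus_3 = t['units'] + 3:
      cost  units  units_plus_3
rep                            
Hana    48    208           211
Vic     29     77            80
Finally, min of column 'units_plus_3' = 80.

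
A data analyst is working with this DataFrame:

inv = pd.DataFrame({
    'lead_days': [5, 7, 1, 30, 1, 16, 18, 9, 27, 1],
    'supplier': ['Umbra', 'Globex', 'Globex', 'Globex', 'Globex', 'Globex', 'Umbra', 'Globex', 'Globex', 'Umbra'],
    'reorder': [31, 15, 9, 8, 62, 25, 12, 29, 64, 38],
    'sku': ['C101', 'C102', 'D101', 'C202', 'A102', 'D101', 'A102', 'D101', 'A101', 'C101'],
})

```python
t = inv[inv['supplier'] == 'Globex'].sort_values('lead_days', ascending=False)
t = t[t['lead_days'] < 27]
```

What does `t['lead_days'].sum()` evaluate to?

filter rows where supplier == 'Globex':
   lead_days supplier  reorder   sku
1          7   Globex       15  C102
2          1   Globex        9  D101
3         30   Globex        8  C202
4          1   Globex       62  A102
5         16   Globex       25  D101
7          9   Globex       29  D101
8         27   Globex       64  A101
sort by lead_days descending:
   lead_days supplier  reorder   sku
3         30   Globex        8  C202
8         27   Globex       64  A101
5         16   Globex       25  D101
7          9   Globex       29  D101
1          7   Globex       15  C102
2          1   Globex        9  D101
4          1   Globex       62  A102
filter rows where lead_days < 27:
   lead_days supplier  reorder   sku
5         16   Globex       25  D101
7          9   Globex       29  D101
1          7   Globex       15  C102
2          1   Globex        9  D101
4          1   Globex       62  A102

34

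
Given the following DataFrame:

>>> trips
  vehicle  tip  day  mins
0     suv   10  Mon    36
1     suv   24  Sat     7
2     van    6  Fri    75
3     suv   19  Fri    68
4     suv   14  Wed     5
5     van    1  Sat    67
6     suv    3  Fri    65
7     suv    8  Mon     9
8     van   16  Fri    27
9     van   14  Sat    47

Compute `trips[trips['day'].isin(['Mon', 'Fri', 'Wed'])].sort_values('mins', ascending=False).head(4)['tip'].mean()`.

filter rows where day in ['Mon', 'Fri', 'Wed']:
  vehicle  tip  day  mins
0     suv   10  Mon    36
2     van    6  Fri    75
3     suv   19  Fri    68
4     suv   14  Wed     5
6     suv    3  Fri    65
7     suv    8  Mon     9
8     van   16  Fri    27
sort by mins descending:
  vehicle  tip  day  mins
2     van    6  Fri    75
3     suv   19  Fri    68
6     suv    3  Fri    65
0     suv   10  Mon    36
8     van   16  Fri    27
7     suv    8  Mon     9
4     suv   14  Wed     5
take first 4 rows:
  vehicle  tip  day  mins
2     van    6  Fri    75
3     suv   19  Fri    68
6     suv    3  Fri    65
0     suv   10  Mon    36
Hence 9.5.

9.5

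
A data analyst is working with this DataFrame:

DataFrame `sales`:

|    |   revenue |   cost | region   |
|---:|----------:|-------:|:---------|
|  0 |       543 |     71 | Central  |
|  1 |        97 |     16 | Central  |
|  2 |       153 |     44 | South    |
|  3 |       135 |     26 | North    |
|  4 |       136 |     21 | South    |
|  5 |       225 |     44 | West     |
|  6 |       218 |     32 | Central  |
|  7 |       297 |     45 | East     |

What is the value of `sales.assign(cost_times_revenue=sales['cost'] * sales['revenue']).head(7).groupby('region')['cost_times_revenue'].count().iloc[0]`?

3

add column cost_times_revenue = sales['cost'] * sales['revenue']:
   revenue  cost   region  cost_times_revenue
0      543    71  Central               38553
1       97    16  Central                1552
2      153    44    South                6732
3      135    26    North                3510
4      136    21    South                2856
5      225    44     West                9900
6      218    32  Central                6976
7      297    45     East               13365
take first 7 rows:
   revenue  cost   region  cost_times_revenue
0      543    71  Central               38553
1       97    16  Central                1552
2      153    44    South                6732
3      135    26    North                3510
4      136    21    South                2856
5      225    44     West                9900
6      218    32  Central                6976
group by region, count of cost_times_revenue:
region
Central    3
North      1
South      2
West       1
Name: cost_times_revenue, dtype: int64
Finally, value at position 0 = 3.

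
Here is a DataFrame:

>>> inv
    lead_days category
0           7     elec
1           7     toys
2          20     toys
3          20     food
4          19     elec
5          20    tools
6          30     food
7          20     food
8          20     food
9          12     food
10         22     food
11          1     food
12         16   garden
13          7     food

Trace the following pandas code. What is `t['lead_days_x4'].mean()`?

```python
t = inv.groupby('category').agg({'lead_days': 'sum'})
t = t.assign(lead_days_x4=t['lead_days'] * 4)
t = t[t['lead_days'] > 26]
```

318.0

group by category, sum of lead_days:
          lead_days
category           
elec             26
food            132
garden           16
tools            20
toys             27
add column lead_days_x4 = t['lead_days'] * 4:
          lead_days  lead_days_x4
category                         
elec             26           104
food            132           528
garden           16            64
tools            20            80
toys             27           108
filter rows where lead_days > 26:
          lead_days  lead_days_x4
category                         
food            132           528
toys             27           108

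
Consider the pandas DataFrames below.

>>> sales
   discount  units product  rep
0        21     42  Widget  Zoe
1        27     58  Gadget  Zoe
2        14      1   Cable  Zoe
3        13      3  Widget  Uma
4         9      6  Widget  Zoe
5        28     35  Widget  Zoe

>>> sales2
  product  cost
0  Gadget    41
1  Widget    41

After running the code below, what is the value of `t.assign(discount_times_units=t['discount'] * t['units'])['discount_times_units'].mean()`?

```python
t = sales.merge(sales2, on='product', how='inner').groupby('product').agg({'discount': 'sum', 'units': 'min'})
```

merge on 'product' (how='inner') → 5 rows:
   discount  units product  rep  cost
0        21     42  Widget  Zoe    41
1        27     58  Gadget  Zoe    41
2        13      3  Widget  Uma    41
3         9      6  Widget  Zoe    41
4        28     35  Widget  Zoe    41
group by product: sum(discount), min(units):
         discount  units
product                 
Gadget         27     58
Widget         71      3
add column discount_times_units = t['discount'] * t['units']:
         discount  units  discount_times_units
product                                       
Gadget         27     58                  1566
Widget         71      3                   213
Hence 889.5.

889.5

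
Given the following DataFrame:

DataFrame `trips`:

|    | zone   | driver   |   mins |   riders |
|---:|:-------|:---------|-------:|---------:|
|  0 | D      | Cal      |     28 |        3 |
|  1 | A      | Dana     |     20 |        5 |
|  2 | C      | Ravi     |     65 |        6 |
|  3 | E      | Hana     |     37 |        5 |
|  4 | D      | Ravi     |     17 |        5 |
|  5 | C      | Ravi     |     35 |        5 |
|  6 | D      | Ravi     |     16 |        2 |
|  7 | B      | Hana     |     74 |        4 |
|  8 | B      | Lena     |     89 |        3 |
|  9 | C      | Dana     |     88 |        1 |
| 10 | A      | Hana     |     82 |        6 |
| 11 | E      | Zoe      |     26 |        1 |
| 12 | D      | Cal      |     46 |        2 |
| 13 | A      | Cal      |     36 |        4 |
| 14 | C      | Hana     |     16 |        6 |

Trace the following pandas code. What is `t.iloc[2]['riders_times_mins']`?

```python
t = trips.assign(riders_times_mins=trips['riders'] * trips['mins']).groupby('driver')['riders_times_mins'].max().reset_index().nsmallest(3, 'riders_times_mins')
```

add column riders_times_mins = trips['riders'] * trips['mins']:
   zone driver  mins  riders  riders_times_mins
0     D    Cal    28       3                 84
1     A   Dana    20       5                100
2     C   Ravi    65       6                390
3     E   Hana    37       5                185
4     D   Ravi    17       5                 85
5     C   Ravi    35       5                175
6     D   Ravi    16       2                 32
7     B   Hana    74       4                296
8     B   Lena    89       3                267
9     C   Dana    88       1                 88
10    A   Hana    82       6                492
11    E    Zoe    26       1                 26
12    D    Cal    46       2                 92
13    A    Cal    36       4                144
14    C   Hana    16       6                 96
group by driver, max of riders_times_mins:
driver
Cal     144
Dana    100
Hana    492
Lena    267
Ravi    390
Zoe      26
Name: riders_times_mins, dtype: int64
reset_index():
  driver  riders_times_mins
0    Cal                144
1   Dana                100
2   Hana                492
3   Lena                267
4   Ravi                390
5    Zoe                 26
take 3 rows with smallest riders_times_mins:
  driver  riders_times_mins
5    Zoe                 26
1   Dana                100
0    Cal                144

144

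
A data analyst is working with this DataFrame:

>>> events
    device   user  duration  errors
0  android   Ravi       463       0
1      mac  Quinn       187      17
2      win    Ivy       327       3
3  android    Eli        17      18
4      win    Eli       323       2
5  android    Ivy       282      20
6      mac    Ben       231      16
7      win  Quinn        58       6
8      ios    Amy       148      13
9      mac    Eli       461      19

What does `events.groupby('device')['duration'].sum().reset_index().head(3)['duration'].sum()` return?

group by device, sum of duration:
device
android    762
ios        148
mac        879
win        708
Name: duration, dtype: int64
reset_index():
    device  duration
0  android       762
1      ios       148
2      mac       879
3      win       708
take first 3 rows:
    device  duration
0  android       762
1      ios       148
2      mac       879
sum of column 'duration' → 1789

1789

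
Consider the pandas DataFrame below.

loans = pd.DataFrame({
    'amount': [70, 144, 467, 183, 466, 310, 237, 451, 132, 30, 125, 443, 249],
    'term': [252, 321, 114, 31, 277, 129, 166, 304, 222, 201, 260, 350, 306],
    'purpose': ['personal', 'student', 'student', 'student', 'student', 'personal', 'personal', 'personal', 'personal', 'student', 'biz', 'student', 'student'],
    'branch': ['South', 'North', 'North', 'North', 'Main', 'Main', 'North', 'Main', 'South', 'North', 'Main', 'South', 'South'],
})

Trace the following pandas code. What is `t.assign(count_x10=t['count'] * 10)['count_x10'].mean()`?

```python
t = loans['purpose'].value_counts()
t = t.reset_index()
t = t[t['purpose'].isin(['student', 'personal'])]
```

value_counts of purpose:
purpose
student     7
personal    5
biz         1
Name: count, dtype: int64
reset_index():
    purpose  count
0   student      7
1  personal      5
2       biz      1
filter rows where purpose in ['student', 'personal']:
    purpose  count
0   student      7
1  personal      5
add column count_x10 = t['count'] * 10:
    purpose  count  count_x10
0   student      7         70
1  personal      5         50
Taking the mean of column 'count_x10' gives 60.0.

60.0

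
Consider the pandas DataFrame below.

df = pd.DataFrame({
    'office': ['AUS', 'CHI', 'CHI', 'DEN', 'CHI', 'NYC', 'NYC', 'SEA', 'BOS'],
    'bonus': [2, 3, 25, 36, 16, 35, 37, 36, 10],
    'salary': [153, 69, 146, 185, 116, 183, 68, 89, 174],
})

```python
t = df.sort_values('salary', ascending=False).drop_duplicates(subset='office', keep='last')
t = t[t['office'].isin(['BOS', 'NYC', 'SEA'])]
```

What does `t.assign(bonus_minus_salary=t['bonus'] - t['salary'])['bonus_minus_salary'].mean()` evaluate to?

-82.6666666667

sort by salary descending:
  office  bonus  salary
3    DEN     36     185
5    NYC     35     183
8    BOS     10     174
0    AUS      2     153
2    CHI     25     146
4    CHI     16     116
7    SEA     36      89
1    CHI      3      69
6    NYC     37      68
drop duplicate office (keep=last):
  office  bonus  salary
3    DEN     36     185
8    BOS     10     174
0    AUS      2     153
7    SEA     36      89
1    CHI      3      69
6    NYC     37      68
filter rows where office in ['BOS', 'NYC', 'SEA']:
  office  bonus  salary
8    BOS     10     174
7    SEA     36      89
6    NYC     37      68
add column bonus_minus_salary = t['bonus'] - t['salary']:
  office  bonus  salary  bonus_minus_salary
8    BOS     10     174                -164
7    SEA     36      89                 -53
6    NYC     37      68                 -31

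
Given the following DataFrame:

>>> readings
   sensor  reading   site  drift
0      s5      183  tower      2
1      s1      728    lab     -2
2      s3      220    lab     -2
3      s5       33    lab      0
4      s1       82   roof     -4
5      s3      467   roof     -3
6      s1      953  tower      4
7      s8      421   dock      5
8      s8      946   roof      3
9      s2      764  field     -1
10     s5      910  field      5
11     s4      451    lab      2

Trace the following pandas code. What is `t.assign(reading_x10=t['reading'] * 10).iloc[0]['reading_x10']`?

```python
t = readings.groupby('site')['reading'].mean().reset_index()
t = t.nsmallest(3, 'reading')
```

3580.0

group by site, mean of reading:
site
dock     421.000000
field    837.000000
lab      358.000000
roof     498.333333
tower    568.000000
Name: reading, dtype: float64
reset_index():
    site     reading
0   dock  421.000000
1  field  837.000000
2    lab  358.000000
3   roof  498.333333
4  tower  568.000000
take 3 rows with smallest reading:
   site     reading
2   lab  358.000000
0  dock  421.000000
3  roof  498.333333
add column reading_x10 = t['reading'] * 10:
   site     reading  reading_x10
2   lab  358.000000  3580.000000
0  dock  421.000000  4210.000000
3  roof  498.333333  4983.333333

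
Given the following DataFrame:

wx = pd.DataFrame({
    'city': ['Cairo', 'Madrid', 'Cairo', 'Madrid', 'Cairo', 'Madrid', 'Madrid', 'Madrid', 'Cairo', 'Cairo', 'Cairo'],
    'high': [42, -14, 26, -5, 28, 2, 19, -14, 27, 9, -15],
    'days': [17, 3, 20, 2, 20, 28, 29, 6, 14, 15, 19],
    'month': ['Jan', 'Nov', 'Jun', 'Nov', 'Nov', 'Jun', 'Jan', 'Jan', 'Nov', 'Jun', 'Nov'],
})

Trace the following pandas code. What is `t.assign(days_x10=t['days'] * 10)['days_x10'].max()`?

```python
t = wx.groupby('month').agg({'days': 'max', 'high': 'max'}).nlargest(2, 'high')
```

group by month: max(days), max(high):
       days  high
month            
Jan      29    42
Jun      28    26
Nov      20    28
take 2 rows with largest high:
       days  high
month            
Jan      29    42
Nov      20    28
add column days_x10 = t['days'] * 10:
       days  high  days_x10
month                      
Jan      29    42       290
Nov      20    28       200
max of column 'days_x10' → 290

290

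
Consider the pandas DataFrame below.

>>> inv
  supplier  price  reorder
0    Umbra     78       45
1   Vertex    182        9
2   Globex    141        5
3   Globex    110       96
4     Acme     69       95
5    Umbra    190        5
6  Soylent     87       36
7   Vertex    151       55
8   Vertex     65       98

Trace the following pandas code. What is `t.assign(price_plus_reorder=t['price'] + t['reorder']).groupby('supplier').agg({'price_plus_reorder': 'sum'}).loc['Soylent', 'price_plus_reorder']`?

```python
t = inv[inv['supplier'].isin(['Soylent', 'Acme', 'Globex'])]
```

123

filter rows where supplier in ['Soylent', 'Acme', 'Globex']:
  supplier  price  reorder
2   Globex    141        5
3   Globex    110       96
4     Acme     69       95
6  Soylent     87       36
add column price_plus_reorder = t['price'] + t['reorder']:
  supplier  price  reorder  price_plus_reorder
2   Globex    141        5                 146
3   Globex    110       96                 206
4     Acme     69       95                 164
6  Soylent     87       36                 123
group by supplier, sum of price_plus_reorder:
          price_plus_reorder
supplier                    
Acme                     164
Globex                   352
Soylent                  123
Reading off the value at row 'Soylent', column 'price_plus_reorder', we get 123.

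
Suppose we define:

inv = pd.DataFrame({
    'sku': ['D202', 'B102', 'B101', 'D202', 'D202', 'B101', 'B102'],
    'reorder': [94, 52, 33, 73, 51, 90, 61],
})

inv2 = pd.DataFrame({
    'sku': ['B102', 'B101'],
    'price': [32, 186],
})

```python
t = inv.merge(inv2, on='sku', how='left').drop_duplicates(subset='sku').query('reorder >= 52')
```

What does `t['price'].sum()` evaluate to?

merge on 'sku' (how='left') → 7 rows:
    sku  reorder  price
0  D202       94    NaN
1  B102       52   32.0
2  B101       33  186.0
3  D202       73    NaN
4  D202       51    NaN
5  B101       90  186.0
6  B102       61   32.0
drop duplicate sku (keep=first):
    sku  reorder  price
0  D202       94    NaN
1  B102       52   32.0
2  B101       33  186.0
filter rows where reorder >= 52:
    sku  reorder  price
0  D202       94    NaN
1  B102       52   32.0
So sum() = 32.0.

32.0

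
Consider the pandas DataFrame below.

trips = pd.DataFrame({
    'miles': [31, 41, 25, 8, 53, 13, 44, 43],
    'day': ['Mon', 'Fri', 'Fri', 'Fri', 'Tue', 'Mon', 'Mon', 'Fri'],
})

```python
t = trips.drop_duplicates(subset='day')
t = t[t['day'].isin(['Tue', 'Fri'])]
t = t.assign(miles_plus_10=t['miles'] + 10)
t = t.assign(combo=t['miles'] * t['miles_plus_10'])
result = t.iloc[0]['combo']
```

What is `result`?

2091

drop duplicate day (keep=first):
   miles  day
0     31  Mon
1     41  Fri
4     53  Tue
filter rows where day in ['Tue', 'Fri']:
   miles  day
1     41  Fri
4     53  Tue
add column miles_plus_10 = t['miles'] + 10:
   miles  day  miles_plus_10
1     41  Fri             51
4     53  Tue             63
add column combo = t['miles'] * t['miles_plus_10']:
   miles  day  miles_plus_10  combo
1     41  Fri             51   2091
4     53  Tue             63   3339
So iloc[0]['combo'] = 2091.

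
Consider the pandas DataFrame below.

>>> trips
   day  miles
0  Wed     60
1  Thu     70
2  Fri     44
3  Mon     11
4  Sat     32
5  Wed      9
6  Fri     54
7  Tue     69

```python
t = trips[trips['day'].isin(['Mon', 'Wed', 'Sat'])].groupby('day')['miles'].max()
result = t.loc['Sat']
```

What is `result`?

32

filter rows where day in ['Mon', 'Wed', 'Sat']:
   day  miles
0  Wed     60
3  Mon     11
4  Sat     32
5  Wed      9
group by day, max of miles:
day
Mon    11
Sat    32
Wed    60
Name: miles, dtype: int64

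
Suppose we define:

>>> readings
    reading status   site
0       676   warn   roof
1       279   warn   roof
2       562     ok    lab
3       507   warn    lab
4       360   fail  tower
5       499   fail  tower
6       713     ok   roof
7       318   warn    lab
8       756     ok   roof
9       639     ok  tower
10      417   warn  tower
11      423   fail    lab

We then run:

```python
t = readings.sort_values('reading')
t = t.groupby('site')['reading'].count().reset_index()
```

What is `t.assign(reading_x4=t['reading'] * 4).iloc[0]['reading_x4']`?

16

sort by reading:
    reading status   site
1       279   warn   roof
7       318   warn    lab
4       360   fail  tower
10      417   warn  tower
11      423   fail    lab
5       499   fail  tower
3       507   warn    lab
2       562     ok    lab
9       639     ok  tower
0       676   warn   roof
6       713     ok   roof
8       756     ok   roof
group by site, count of reading:
site
lab      4
roof     4
tower    4
Name: reading, dtype: int64
reset_index():
    site  reading
0    lab        4
1   roof        4
2  tower        4
add column reading_x4 = t['reading'] * 4:
    site  reading  reading_x4
0    lab        4          16
1   roof        4          16
2  tower        4          16
The value at position 0, column 'reading_x4' is 16.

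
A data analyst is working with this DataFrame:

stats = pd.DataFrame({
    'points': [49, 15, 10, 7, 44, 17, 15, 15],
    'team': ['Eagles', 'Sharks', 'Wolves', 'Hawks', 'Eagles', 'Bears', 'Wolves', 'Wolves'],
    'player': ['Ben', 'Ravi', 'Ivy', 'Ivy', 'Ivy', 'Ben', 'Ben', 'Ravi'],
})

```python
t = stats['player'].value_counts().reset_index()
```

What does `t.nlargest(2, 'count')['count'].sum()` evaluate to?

value_counts of player:
player
Ben     3
Ivy     3
Ravi    2
Name: count, dtype: int64
reset_index():
  player  count
0    Ben      3
1    Ivy      3
2   Ravi      2
take 2 rows with largest count:
  player  count
0    Ben      3
1    Ivy      3

6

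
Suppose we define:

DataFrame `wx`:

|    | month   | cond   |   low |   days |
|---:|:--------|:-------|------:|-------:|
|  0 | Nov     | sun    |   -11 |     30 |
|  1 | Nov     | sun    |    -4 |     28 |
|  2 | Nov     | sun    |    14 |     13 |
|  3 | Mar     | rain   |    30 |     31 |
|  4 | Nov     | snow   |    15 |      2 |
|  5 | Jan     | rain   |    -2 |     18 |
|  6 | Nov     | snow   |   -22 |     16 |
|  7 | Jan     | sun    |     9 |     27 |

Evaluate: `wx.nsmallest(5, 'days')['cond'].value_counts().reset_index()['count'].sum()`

5

take 5 rows with smallest days:
  month  cond  low  days
4   Nov  snow   15     2
2   Nov   sun   14    13
6   Nov  snow  -22    16
5   Jan  rain   -2    18
7   Jan   sun    9    27
value_counts of cond:
cond
snow    2
sun     2
rain    1
Name: count, dtype: int64
reset_index():
   cond  count
0  snow      2
1   sun      2
2  rain      1
Finally, sum of column 'count' = 5.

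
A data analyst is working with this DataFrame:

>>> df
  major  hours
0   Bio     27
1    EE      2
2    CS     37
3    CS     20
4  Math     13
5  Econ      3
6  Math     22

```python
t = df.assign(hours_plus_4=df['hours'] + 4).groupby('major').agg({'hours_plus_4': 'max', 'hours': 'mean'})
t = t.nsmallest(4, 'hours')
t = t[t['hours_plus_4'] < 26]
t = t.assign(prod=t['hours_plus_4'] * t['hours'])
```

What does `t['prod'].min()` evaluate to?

12.0

add column hours_plus_4 = df['hours'] + 4:
  major  hours  hours_plus_4
0   Bio     27            31
1    EE      2             6
2    CS     37            41
3    CS     20            24
4  Math     13            17
5  Econ      3             7
6  Math     22            26
group by major: max(hours_plus_4), mean(hours):
       hours_plus_4  hours
major                     
Bio              31   27.0
CS               41   28.5
EE                6    2.0
Econ              7    3.0
Math             26   17.5
take 4 rows with smallest hours:
       hours_plus_4  hours
major                     
EE                6    2.0
Econ              7    3.0
Math             26   17.5
Bio              31   27.0
filter rows where hours_plus_4 < 26:
       hours_plus_4  hours
major                     
EE                6    2.0
Econ              7    3.0
add column prod = t['hours_plus_4'] * t['hours']:
       hours_plus_4  hours  prod
major                           
EE                6    2.0  12.0
Econ              7    3.0  21.0
Hence 12.0.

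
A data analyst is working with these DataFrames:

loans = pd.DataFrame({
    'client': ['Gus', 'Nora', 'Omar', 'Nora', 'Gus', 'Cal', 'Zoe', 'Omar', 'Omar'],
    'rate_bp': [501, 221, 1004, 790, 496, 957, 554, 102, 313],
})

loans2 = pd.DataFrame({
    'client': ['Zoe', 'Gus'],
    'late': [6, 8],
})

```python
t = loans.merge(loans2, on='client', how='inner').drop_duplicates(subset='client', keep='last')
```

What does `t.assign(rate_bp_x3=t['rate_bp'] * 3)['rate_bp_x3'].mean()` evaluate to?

merge on 'client' (how='inner') → 3 rows:
  client  rate_bp  late
0    Gus      501     8
1    Gus      496     8
2    Zoe      554     6
drop duplicate client (keep=last):
  client  rate_bp  late
1    Gus      496     8
2    Zoe      554     6
add column rate_bp_x3 = t['rate_bp'] * 3:
  client  rate_bp  late  rate_bp_x3
1    Gus      496     8        1488
2    Zoe      554     6        1662
The mean of column 'rate_bp_x3' is 1575.0.

1575.0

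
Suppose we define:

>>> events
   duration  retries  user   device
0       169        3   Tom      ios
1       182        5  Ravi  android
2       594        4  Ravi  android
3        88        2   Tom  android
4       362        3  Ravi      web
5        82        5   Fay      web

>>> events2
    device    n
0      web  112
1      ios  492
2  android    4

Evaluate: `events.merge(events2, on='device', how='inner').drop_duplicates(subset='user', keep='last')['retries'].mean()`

3.33333333333

merge on 'device' (how='inner') → 6 rows:
   duration  retries  user   device    n
0       169        3   Tom      ios  492
1       182        5  Ravi  android    4
2       594        4  Ravi  android    4
3        88        2   Tom  android    4
4       362        3  Ravi      web  112
5        82        5   Fay      web  112
drop duplicate user (keep=last):
   duration  retries  user   device    n
3        88        2   Tom  android    4
4       362        3  Ravi      web  112
5        82        5   Fay      web  112
Reading off the mean of column 'retries', we get 3.33333333333.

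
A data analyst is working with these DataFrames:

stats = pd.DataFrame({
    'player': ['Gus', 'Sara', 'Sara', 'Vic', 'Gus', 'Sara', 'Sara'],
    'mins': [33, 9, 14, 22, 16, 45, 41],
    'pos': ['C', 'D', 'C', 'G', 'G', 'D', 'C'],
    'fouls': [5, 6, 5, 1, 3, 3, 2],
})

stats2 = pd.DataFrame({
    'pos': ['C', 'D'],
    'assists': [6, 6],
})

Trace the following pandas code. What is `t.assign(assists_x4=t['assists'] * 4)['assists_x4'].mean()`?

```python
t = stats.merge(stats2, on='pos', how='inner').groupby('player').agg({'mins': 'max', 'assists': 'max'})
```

24.0

merge on 'pos' (how='inner') → 5 rows:
  player  mins pos  fouls  assists
0    Gus    33   C      5        6
1   Sara     9   D      6        6
2   Sara    14   C      5        6
3   Sara    45   D      3        6
4   Sara    41   C      2        6
group by player: max(mins), max(assists):
        mins  assists
player               
Gus       33        6
Sara      45        6
add column assists_x4 = t['assists'] * 4:
        mins  assists  assists_x4
player                           
Gus       33        6          24
Sara      45        6          24
So mean() = 24.0.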